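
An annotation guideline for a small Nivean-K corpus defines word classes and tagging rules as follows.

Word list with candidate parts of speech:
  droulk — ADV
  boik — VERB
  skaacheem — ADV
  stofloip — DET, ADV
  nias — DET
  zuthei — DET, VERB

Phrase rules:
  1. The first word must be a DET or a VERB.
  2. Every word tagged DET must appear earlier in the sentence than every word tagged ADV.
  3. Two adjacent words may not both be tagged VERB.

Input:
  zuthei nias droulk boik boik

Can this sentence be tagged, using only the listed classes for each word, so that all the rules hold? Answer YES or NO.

NO

Candidates per position — 1:zuthei {DET,VERB}; 2:nias {DET}; 3:droulk {ADV}; 4:boik {VERB}; 5:boik {VERB}.
Rule 3 cannot be satisfied by any choice of tags from the lexicon.
So there is no consistent tagging.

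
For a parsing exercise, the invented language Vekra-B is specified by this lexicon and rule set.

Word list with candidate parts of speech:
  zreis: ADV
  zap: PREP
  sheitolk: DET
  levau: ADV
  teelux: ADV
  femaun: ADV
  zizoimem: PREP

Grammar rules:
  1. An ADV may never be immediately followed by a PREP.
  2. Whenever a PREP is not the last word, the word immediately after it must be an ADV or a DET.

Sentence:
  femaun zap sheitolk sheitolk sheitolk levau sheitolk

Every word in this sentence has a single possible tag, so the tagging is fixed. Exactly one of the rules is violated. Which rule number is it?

Fixed tagging: ADV PREP DET DET DET ADV DET.
Rule check: R1 fails, R2 ok.
Only rule 1 fails.

1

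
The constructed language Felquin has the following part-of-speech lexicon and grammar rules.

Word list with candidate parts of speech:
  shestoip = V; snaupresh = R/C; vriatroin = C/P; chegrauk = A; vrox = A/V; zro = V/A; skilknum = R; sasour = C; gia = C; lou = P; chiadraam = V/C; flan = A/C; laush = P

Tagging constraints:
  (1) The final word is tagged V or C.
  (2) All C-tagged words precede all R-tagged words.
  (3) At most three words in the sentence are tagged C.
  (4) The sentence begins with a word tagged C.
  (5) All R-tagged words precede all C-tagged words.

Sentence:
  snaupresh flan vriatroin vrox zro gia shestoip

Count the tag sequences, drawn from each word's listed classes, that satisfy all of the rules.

12

Candidates per position — 1:snaupresh {R,C}; 2:flan {A,C}; 3:vriatroin {C,P}; 4:vrox {A,V}; 5:zro {V,A}; 6:gia {C}; 7:shestoip {V}.
There are 32 candidate sequences in total.
Checking each against the rules leaves 12 sequences.
Count = 12.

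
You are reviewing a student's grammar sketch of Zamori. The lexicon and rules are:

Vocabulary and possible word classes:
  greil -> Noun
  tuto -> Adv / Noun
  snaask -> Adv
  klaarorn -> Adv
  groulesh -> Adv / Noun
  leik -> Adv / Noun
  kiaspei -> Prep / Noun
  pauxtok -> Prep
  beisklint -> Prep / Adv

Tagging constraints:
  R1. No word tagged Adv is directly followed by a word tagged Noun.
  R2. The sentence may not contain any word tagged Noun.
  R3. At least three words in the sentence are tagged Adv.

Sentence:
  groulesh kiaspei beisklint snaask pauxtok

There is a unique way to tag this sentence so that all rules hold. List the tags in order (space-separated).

Candidates per position — 1:groulesh {Adv,Noun}; 2:kiaspei {Prep,Noun}; 3:beisklint {Prep,Adv}; 4:snaask {Adv}; 5:pauxtok {Prep}.
Position 1: Noun is ruled out by rule 2; that leaves Adv.
Position 2: Noun is ruled out by rule 1; that leaves Prep.
Position 3: Prep is ruled out by rule 3; that leaves Adv.
The unique satisfying tagging is: Adv Prep Adv Adv Prep.
Rule-by-rule: rule 1 holds; rule 2 holds; rule 3 holds.

Adv Prep Adv Adv Prep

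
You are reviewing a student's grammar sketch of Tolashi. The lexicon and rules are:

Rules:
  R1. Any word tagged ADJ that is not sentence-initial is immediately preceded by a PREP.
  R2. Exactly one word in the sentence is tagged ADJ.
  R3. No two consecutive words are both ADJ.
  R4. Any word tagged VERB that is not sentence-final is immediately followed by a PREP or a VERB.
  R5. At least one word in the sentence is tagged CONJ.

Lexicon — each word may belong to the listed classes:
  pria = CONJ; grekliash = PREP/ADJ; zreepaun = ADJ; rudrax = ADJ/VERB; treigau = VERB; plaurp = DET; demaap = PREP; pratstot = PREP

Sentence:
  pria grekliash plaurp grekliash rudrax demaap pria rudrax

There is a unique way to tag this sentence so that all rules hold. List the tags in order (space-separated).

CONJ PREP DET PREP ADJ PREP CONJ VERB

Candidates per position — 1:pria {CONJ}; 2:grekliash {PREP,ADJ}; 3:plaurp {DET}; 4:grekliash {PREP,ADJ}; 5:rudrax {ADJ,VERB}; 6:demaap {PREP}; 7:pria {CONJ}; 8:rudrax {ADJ,VERB}.
At position 2, choosing ADJ makes rule 1 impossible to satisfy; hence PREP.
At position 4, choosing ADJ makes rule 1 impossible to satisfy; hence PREP.
At position 8, choosing ADJ makes rule 1 impossible to satisfy; hence VERB.
At position 5, choosing VERB makes rule 2 impossible to satisfy; hence ADJ.
So the tagging must be: CONJ PREP DET PREP ADJ PREP CONJ VERB.
Verifying each rule — rule 1 ✓; rule 2 ✓; rule 3 ✓; rule 4 ✓; rule 5 ✓.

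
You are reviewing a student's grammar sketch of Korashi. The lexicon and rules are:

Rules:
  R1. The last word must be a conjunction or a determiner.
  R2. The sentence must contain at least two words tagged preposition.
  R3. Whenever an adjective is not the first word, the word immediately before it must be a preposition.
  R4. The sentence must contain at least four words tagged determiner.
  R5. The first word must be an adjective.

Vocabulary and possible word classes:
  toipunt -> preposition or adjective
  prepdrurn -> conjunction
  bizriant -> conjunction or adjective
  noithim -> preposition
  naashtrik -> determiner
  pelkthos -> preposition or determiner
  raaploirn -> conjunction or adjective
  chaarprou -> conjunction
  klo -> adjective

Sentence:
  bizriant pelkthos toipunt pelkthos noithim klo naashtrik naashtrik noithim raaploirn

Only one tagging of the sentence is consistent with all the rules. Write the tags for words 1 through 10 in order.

adjective determiner preposition determiner preposition adjective determiner determiner preposition conjunction

Candidates per position — 1:bizriant {conjunction,adjective}; 2:pelkthos {preposition,determiner}; 3:toipunt {preposition,adjective}; 4:pelkthos {preposition,determiner}; 5:noithim {preposition}; 6:klo {adjective}; 7:naashtrik {determiner}; 8:naashtrik {determiner}; 9:noithim {preposition}; 10:raaploirn {conjunction,adjective}.
Word 1 cannot be conjunction — rule 5 would then fail for every completion. It is adjective.
Word 2 cannot be preposition — rule 4 would then fail for every completion. It is determiner.
Word 3 cannot be adjective — rule 3 would then fail for every completion. It is preposition.
Word 4 cannot be preposition — rule 4 would then fail for every completion. It is determiner.
Word 10 cannot be adjective — rule 1 would then fail for every completion. It is conjunction.
The only consistent sequence is: adjective determiner preposition determiner preposition adjective determiner determiner preposition conjunction.
Check: rule 1 holds; rule 2 holds; rule 3 holds; rule 4 holds; rule 5 holds.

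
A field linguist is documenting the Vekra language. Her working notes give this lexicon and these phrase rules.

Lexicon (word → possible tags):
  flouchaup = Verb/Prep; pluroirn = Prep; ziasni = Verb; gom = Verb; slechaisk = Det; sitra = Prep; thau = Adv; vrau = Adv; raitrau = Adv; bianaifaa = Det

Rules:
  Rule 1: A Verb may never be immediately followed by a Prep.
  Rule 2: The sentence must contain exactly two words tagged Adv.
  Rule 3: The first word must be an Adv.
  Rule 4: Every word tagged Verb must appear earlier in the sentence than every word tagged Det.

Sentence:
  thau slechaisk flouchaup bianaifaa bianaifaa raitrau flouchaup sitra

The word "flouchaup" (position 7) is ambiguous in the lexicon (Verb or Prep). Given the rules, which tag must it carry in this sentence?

Candidates per position — 1:thau {Adv}; 2:slechaisk {Det}; 3:flouchaup {Verb,Prep}; 4:bianaifaa {Det}; 5:bianaifaa {Det}; 6:raitrau {Adv}; 7:flouchaup {Verb,Prep}; 8:sitra {Prep}.
At position 3, choosing Verb makes rule 4 impossible to satisfy; hence Prep.
At position 7, choosing Verb makes rule 1 impossible to satisfy; hence Prep.
That leaves exactly one tagging: Adv Det Prep Det Det Adv Prep Prep.
Verifying each rule — rule 1 holds; rule 2 holds; rule 3 holds; rule 4 holds.

Prep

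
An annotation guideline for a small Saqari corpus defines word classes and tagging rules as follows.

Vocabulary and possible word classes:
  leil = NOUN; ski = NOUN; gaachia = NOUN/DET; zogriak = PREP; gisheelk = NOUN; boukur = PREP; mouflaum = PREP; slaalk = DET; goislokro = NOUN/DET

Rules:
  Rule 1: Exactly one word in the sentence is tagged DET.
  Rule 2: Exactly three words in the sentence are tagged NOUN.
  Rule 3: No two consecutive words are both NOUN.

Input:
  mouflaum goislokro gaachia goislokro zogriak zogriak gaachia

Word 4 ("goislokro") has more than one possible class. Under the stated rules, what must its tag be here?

NOUN

Candidates per position — 1:mouflaum {PREP}; 2:goislokro {NOUN,DET}; 3:gaachia {NOUN,DET}; 4:goislokro {NOUN,DET}; 5:zogriak {PREP}; 6:zogriak {PREP}; 7:gaachia {NOUN,DET}.
Position 4: the remaining choice is settled jointly with positions 2, 3, 7 — only NOUN at position 4 is part of a tagging that satisfies every rule.
The only consistent sequence is: PREP NOUN DET NOUN PREP PREP NOUN.
Rule-by-rule: rule 1 ok; rule 2 ok; rule 3 ok.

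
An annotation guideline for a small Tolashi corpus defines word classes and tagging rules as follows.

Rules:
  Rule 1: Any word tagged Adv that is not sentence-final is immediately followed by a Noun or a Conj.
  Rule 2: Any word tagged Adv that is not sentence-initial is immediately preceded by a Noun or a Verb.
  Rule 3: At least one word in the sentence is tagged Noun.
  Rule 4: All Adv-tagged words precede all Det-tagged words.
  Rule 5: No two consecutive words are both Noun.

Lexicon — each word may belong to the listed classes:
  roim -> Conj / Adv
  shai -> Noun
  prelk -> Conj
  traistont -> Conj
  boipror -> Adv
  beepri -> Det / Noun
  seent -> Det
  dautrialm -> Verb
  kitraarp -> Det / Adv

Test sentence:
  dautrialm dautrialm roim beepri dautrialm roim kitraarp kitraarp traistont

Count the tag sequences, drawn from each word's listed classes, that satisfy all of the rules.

Candidates per position — 1:dautrialm {Verb}; 2:dautrialm {Verb}; 3:roim {Conj,Adv}; 4:beepri {Det,Noun}; 5:dautrialm {Verb}; 6:roim {Conj,Adv}; 7:kitraarp {Det,Adv}; 8:kitraarp {Det,Adv}; 9:traistont {Conj}.
There are 32 candidate sequences in total.
The sequences that satisfy every rule: Verb Verb Conj Noun Verb Conj Det Det Conj; Verb Verb Adv Noun Verb Conj Det Det Conj.
Count = 2.

2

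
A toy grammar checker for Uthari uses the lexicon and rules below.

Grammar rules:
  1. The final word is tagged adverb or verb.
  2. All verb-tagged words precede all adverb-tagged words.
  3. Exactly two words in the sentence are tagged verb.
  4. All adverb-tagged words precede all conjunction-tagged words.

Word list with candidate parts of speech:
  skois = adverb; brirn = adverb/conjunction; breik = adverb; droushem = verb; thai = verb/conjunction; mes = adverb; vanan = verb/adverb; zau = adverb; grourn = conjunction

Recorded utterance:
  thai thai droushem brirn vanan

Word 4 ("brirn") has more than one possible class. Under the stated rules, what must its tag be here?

Candidates per position — 1:thai {verb,conjunction}; 2:thai {verb,conjunction}; 3:droushem {verb}; 4:brirn {adverb,conjunction}; 5:vanan {verb,adverb}.
Position 4: the remaining choice is settled jointly with positions 1, 2, 5 — only conjunction at position 4 is part of a tagging that satisfies every rule.
That leaves exactly one tagging: conjunction conjunction verb conjunction verb.
Checking: rule 1 satisfied; rule 2 satisfied; rule 3 satisfied; rule 4 satisfied.

conjunction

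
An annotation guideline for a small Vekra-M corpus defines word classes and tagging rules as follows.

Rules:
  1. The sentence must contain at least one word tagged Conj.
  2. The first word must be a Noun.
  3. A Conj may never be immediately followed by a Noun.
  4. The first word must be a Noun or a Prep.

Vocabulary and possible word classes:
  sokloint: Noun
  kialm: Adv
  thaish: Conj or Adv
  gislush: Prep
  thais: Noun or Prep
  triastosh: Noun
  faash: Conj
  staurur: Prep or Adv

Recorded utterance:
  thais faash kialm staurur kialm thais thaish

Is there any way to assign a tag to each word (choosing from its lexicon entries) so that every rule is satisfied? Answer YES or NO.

YES

Candidates per position — 1:thais {Noun,Prep}; 2:faash {Conj}; 3:kialm {Adv}; 4:staurur {Prep,Adv}; 5:kialm {Adv}; 6:thais {Noun,Prep}; 7:thaish {Conj,Adv}.
One satisfying assignment: Noun Conj Adv Adv Adv Noun Conj.
Verifying each rule — rule 1 ok; rule 2 ok; rule 3 ok; rule 4 ok.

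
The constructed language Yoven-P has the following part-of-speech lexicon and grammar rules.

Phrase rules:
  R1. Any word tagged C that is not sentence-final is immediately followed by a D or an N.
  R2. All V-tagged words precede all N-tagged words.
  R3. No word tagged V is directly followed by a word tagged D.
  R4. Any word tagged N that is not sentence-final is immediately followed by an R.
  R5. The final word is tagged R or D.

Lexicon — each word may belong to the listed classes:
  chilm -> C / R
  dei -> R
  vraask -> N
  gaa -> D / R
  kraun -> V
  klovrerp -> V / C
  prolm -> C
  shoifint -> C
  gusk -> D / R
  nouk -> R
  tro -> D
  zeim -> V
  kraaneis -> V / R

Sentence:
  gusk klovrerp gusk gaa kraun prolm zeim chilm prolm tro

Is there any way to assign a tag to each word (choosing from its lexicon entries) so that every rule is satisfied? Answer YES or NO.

NO

Candidates per position — 1:gusk {D,R}; 2:klovrerp {V,C}; 3:gusk {D,R}; 4:gaa {D,R}; 5:kraun {V}; 6:prolm {C}; 7:zeim {V}; 8:chilm {C,R}; 9:prolm {C}; 10:tro {D}.
Rule 1 cannot be satisfied by any choice of tags from the lexicon.
So there is no consistent tagging.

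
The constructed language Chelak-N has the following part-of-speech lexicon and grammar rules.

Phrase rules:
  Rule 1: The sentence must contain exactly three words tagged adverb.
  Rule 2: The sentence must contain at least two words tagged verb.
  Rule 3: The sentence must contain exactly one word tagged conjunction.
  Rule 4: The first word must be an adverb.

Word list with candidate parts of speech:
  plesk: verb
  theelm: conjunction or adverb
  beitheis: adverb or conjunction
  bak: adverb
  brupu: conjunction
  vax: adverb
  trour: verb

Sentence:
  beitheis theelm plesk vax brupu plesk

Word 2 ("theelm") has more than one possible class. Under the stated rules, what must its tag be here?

Candidates per position — 1:beitheis {adverb,conjunction}; 2:theelm {conjunction,adverb}; 3:plesk {verb}; 4:vax {adverb}; 5:brupu {conjunction}; 6:plesk {verb}.
Position 1: tagging it conjunction would leave rule 1 unsatisfiable, so it must be adverb.
Position 2: tagging it conjunction would leave rule 1 unsatisfiable, so it must be adverb.
The unique satisfying tagging is: adverb adverb verb adverb conjunction verb.
Checking: rule 1 ✓; rule 2 ✓; rule 3 ✓; rule 4 ✓.

adverb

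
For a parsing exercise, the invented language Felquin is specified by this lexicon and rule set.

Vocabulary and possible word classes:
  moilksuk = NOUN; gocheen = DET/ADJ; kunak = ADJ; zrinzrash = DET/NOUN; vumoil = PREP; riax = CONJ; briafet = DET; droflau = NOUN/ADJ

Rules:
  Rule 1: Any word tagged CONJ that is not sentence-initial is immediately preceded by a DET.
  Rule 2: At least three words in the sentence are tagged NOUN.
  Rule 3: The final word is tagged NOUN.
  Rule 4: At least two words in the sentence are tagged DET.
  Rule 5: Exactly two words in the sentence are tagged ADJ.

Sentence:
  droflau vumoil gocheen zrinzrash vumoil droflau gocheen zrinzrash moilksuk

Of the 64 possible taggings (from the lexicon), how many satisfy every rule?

10

Candidates per position — 1:droflau {NOUN,ADJ}; 2:vumoil {PREP}; 3:gocheen {DET,ADJ}; 4:zrinzrash {DET,NOUN}; 5:vumoil {PREP}; 6:droflau {NOUN,ADJ}; 7:gocheen {DET,ADJ}; 8:zrinzrash {DET,NOUN}; 9:moilksuk {NOUN}.
There are 64 candidate sequences in total.
Checking each against the rules leaves 10 sequences.
Count = 10.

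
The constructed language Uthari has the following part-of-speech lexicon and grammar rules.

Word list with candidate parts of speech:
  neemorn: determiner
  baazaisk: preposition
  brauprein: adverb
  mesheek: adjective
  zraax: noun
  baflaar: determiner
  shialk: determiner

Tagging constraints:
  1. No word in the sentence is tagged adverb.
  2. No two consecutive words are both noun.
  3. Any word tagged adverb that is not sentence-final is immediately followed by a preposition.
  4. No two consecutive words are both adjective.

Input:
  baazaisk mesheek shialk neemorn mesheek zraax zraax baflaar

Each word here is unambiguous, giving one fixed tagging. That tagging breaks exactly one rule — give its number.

2

Fixed tagging: preposition adjective determiner determiner adjective noun noun determiner.
Rule check: R1 ✓, R2 ✗, R3 ✓, R4 ✓.
Only rule 2 fails.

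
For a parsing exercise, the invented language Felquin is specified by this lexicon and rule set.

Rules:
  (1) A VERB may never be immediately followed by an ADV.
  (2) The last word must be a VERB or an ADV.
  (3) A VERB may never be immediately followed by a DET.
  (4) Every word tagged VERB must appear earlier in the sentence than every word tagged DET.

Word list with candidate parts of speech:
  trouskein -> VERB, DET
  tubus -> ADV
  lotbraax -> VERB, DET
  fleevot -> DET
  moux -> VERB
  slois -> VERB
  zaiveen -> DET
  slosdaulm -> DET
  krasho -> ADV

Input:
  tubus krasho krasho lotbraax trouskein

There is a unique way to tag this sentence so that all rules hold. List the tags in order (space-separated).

ADV ADV ADV VERB VERB

Candidates per position — 1:tubus {ADV}; 2:krasho {ADV}; 3:krasho {ADV}; 4:lotbraax {VERB,DET}; 5:trouskein {VERB,DET}.
Position 5: tagging it DET would leave rule 2 unsatisfiable, so it must be VERB.
Position 4: tagging it DET would leave rule 4 unsatisfiable, so it must be VERB.
The unique satisfying tagging is: ADV ADV ADV VERB VERB.
Rule-by-rule: rule 1 ✓; rule 2 ✓; rule 3 ✓; rule 4 ✓.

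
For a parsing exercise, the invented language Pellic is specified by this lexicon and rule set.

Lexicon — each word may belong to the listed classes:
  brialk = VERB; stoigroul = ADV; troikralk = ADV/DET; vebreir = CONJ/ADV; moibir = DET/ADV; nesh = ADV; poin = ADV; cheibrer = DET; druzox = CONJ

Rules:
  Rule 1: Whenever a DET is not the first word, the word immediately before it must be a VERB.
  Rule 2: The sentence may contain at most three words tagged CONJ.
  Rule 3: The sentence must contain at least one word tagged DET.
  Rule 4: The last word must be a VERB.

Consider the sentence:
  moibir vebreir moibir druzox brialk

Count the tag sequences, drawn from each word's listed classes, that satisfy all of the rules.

2

Candidates per position — 1:moibir {DET,ADV}; 2:vebreir {CONJ,ADV}; 3:moibir {DET,ADV}; 4:druzox {CONJ}; 5:brialk {VERB}.
There are 8 candidate sequences in total.
The sequences that satisfy every rule: DET CONJ ADV CONJ VERB; DET ADV ADV CONJ VERB.
Count = 2.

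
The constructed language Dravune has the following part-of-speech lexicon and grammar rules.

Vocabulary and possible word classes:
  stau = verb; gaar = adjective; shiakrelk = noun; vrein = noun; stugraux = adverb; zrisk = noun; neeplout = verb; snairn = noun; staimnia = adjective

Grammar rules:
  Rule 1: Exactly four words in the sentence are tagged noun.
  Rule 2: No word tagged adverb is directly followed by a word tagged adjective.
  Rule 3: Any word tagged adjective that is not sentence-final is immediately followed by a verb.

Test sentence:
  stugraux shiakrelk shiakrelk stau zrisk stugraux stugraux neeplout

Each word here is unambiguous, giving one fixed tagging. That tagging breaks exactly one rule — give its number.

1

Fixed tagging: adverb noun noun verb noun adverb adverb verb.
Rule check: R1 fails, R2 ok, R3 ok.
Only rule 1 fails.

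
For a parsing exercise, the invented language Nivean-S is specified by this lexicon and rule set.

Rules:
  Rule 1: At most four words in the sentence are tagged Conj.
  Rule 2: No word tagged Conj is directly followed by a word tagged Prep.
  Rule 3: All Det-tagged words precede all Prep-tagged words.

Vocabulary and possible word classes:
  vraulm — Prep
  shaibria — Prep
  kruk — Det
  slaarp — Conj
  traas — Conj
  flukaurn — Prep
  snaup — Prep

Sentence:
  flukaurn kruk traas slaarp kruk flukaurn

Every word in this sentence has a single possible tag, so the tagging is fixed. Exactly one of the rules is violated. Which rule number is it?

3

Fixed tagging: Prep Det Conj Conj Det Prep.
Checking each rule: R1 ✓, R2 ✓, R3 ✗.
Only rule 3 fails.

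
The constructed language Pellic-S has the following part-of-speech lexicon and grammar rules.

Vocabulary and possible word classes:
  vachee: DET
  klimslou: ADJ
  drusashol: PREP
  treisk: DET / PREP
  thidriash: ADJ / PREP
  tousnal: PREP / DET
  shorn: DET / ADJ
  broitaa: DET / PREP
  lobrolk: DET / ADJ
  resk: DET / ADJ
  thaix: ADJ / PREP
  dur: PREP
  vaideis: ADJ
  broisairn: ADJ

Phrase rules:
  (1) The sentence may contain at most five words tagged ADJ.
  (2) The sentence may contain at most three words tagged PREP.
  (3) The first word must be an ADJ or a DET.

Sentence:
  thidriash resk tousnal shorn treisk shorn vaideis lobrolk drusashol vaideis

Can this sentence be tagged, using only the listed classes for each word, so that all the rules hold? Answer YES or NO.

YES

Candidates per position — 1:thidriash {ADJ,PREP}; 2:resk {DET,ADJ}; 3:tousnal {PREP,DET}; 4:shorn {DET,ADJ}; 5:treisk {DET,PREP}; 6:shorn {DET,ADJ}; 7:vaideis {ADJ}; 8:lobrolk {DET,ADJ}; 9:drusashol {PREP}; 10:vaideis {ADJ}.
One satisfying assignment: ADJ ADJ PREP ADJ DET DET ADJ DET PREP ADJ.
Check: rule 1 holds; rule 2 holds; rule 3 holds.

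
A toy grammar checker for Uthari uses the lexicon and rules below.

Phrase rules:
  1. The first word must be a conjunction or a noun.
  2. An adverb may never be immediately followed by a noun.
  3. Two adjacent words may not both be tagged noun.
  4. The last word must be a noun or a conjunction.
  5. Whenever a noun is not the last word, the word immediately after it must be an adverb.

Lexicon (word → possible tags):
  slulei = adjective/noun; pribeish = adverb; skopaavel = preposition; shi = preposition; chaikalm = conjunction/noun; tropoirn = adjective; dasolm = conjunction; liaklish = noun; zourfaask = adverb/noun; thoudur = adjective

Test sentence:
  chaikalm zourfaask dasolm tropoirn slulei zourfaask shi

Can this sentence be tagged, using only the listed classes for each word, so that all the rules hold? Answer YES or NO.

NO

Candidates per position — 1:chaikalm {conjunction,noun}; 2:zourfaask {adverb,noun}; 3:dasolm {conjunction}; 4:tropoirn {adjective}; 5:slulei {adjective,noun}; 6:zourfaask {adverb,noun}; 7:shi {preposition}.
Rule 4 cannot be satisfied by any choice of tags from the lexicon.
So there is no consistent tagging.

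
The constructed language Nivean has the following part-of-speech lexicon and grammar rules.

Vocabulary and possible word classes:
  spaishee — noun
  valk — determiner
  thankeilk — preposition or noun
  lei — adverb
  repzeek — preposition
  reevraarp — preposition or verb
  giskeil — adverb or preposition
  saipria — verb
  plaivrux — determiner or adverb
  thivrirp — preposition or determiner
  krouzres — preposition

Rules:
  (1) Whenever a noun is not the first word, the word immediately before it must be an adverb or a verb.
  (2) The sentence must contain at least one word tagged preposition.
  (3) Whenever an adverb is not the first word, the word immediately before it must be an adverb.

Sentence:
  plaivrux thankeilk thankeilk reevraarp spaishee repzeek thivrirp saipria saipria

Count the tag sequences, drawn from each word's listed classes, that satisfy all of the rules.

6

Candidates per position — 1:plaivrux {determiner,adverb}; 2:thankeilk {preposition,noun}; 3:thankeilk {preposition,noun}; 4:reevraarp {preposition,verb}; 5:spaishee {noun}; 6:repzeek {preposition}; 7:thivrirp {preposition,determiner}; 8:saipria {verb}; 9:saipria {verb}.
There are 32 candidate sequences in total.
Checking each against the rules leaves 6 sequences.
Count = 6.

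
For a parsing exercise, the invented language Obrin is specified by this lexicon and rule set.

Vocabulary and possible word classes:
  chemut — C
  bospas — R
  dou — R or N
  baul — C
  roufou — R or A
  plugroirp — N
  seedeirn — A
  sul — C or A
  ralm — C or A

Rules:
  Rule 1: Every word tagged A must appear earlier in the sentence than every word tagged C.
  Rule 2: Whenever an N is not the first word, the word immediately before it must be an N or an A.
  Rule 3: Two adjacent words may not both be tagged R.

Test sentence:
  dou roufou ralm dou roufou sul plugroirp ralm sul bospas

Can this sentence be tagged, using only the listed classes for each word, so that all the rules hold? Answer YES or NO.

YES

Candidates per position — 1:dou {R,N}; 2:roufou {R,A}; 3:ralm {C,A}; 4:dou {R,N}; 5:roufou {R,A}; 6:sul {C,A}; 7:plugroirp {N}; 8:ralm {C,A}; 9:sul {C,A}; 10:bospas {R}.
One satisfying assignment: R A A R A A N A A R.
Checking: rule 1 ✓; rule 2 ✓; rule 3 ✓.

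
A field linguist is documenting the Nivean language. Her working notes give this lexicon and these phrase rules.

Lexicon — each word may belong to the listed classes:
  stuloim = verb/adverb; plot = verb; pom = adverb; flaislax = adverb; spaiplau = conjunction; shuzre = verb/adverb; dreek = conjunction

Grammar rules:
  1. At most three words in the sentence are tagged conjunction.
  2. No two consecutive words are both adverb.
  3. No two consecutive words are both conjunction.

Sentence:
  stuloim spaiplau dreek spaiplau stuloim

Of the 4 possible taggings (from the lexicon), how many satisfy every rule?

Candidates per position — 1:stuloim {verb,adverb}; 2:spaiplau {conjunction}; 3:dreek {conjunction}; 4:spaiplau {conjunction}; 5:stuloim {verb,adverb}.
There are 4 candidate sequences in total.
Rule 3 cannot be satisfied by any choice of tags from the lexicon.
So there is no consistent tagging.
Count = 0.

0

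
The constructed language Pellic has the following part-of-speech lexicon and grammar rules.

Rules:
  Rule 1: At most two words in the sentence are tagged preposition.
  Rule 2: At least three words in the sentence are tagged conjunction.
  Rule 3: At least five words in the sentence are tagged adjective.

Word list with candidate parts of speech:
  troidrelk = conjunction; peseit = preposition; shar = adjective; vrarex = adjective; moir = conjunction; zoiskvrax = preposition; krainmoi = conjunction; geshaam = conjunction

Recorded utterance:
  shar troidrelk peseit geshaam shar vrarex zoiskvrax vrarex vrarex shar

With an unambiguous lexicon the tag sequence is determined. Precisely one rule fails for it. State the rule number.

2

Fixed tagging: adjective conjunction preposition conjunction adjective adjective preposition adjective adjective adjective.
Applying the rules: R1 ✓, R2 ✗, R3 ✓.
Only rule 2 fails.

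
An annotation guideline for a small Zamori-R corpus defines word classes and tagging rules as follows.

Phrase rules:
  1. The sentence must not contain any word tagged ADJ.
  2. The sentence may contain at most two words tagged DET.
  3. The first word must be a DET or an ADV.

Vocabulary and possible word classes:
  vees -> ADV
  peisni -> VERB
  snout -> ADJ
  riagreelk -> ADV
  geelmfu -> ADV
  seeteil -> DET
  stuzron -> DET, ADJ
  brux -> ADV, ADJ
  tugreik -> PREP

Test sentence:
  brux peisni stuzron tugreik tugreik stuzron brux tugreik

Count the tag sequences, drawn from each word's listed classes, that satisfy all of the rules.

1

Candidates per position — 1:brux {ADV,ADJ}; 2:peisni {VERB}; 3:stuzron {DET,ADJ}; 4:tugreik {PREP}; 5:tugreik {PREP}; 6:stuzron {DET,ADJ}; 7:brux {ADV,ADJ}; 8:tugreik {PREP}.
There are 16 candidate sequences in total.
The sequences that satisfy every rule: ADV VERB DET PREP PREP DET ADV PREP.
Count = 1.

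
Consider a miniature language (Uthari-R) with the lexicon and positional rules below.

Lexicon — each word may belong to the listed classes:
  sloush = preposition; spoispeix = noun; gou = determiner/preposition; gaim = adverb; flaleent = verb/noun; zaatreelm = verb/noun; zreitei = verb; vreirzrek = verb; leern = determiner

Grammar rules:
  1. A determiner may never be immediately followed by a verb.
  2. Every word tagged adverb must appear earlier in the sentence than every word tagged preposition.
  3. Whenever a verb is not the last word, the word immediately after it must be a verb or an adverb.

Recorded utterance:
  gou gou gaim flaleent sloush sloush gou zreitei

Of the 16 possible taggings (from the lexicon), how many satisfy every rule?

Candidates per position — 1:gou {determiner,preposition}; 2:gou {determiner,preposition}; 3:gaim {adverb}; 4:flaleent {verb,noun}; 5:sloush {preposition}; 6:sloush {preposition}; 7:gou {determiner,preposition}; 8:zreitei {verb}.
There are 16 candidate sequences in total.
The sequences that satisfy every rule: determiner determiner adverb noun preposition preposition preposition verb.
Count = 1.

1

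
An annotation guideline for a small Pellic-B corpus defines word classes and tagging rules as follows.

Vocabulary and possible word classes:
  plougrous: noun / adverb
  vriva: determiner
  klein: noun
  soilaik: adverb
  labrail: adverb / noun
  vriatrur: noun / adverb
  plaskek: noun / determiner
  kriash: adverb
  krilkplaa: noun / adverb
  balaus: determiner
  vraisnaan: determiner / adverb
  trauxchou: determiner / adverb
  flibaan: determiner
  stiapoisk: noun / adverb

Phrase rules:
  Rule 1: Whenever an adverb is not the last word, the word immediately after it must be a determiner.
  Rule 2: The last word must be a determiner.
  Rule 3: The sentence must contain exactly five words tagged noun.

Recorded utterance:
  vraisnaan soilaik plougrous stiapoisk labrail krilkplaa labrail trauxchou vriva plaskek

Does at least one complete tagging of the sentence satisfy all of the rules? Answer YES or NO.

Candidates per position — 1:vraisnaan {determiner,adverb}; 2:soilaik {adverb}; 3:plougrous {noun,adverb}; 4:stiapoisk {noun,adverb}; 5:labrail {adverb,noun}; 6:krilkplaa {noun,adverb}; 7:labrail {adverb,noun}; 8:trauxchou {determiner,adverb}; 9:vriva {determiner}; 10:plaskek {noun,determiner}.
Rule 1 cannot be satisfied by any choice of tags from the lexicon.
So there is no consistent tagging.

NO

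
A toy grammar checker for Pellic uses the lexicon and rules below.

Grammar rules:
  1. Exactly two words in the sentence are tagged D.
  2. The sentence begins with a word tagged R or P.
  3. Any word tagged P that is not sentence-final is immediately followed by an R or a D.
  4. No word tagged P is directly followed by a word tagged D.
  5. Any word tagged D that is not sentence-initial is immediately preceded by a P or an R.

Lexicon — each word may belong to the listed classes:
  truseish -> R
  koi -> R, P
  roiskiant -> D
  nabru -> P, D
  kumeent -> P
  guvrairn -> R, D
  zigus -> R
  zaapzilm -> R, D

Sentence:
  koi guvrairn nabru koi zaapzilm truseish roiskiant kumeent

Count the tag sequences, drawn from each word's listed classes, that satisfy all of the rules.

Candidates per position — 1:koi {R,P}; 2:guvrairn {R,D}; 3:nabru {P,D}; 4:koi {R,P}; 5:zaapzilm {R,D}; 6:truseish {R}; 7:roiskiant {D}; 8:kumeent {P}.
There are 32 candidate sequences in total.
Checking each against the rules leaves 7 sequences.
Count = 7.

7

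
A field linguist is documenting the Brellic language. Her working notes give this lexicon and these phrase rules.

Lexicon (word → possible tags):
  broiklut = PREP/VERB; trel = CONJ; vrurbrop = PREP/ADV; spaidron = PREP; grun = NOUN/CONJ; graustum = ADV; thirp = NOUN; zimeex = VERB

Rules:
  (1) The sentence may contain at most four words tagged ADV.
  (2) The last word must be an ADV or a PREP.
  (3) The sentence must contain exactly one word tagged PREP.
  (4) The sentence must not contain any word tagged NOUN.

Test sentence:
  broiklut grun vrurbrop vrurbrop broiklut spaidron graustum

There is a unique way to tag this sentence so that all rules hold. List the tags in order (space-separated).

Candidates per position — 1:broiklut {PREP,VERB}; 2:grun {NOUN,CONJ}; 3:vrurbrop {PREP,ADV}; 4:vrurbrop {PREP,ADV}; 5:broiklut {PREP,VERB}; 6:spaidron {PREP}; 7:graustum {ADV}.
Position 1: PREP is ruled out by rule 3; that leaves VERB.
Position 2: NOUN is ruled out by rule 4; that leaves CONJ.
Position 3: PREP is ruled out by rule 3; that leaves ADV.
Position 4: PREP is ruled out by rule 3; that leaves ADV.
Position 5: PREP is ruled out by rule 3; that leaves VERB.
The only consistent sequence is: VERB CONJ ADV ADV VERB PREP ADV.
Check: rule 1 ok; rule 2 ok; rule 3 ok; rule 4 ok.

VERB CONJ ADV ADV VERB PREP ADV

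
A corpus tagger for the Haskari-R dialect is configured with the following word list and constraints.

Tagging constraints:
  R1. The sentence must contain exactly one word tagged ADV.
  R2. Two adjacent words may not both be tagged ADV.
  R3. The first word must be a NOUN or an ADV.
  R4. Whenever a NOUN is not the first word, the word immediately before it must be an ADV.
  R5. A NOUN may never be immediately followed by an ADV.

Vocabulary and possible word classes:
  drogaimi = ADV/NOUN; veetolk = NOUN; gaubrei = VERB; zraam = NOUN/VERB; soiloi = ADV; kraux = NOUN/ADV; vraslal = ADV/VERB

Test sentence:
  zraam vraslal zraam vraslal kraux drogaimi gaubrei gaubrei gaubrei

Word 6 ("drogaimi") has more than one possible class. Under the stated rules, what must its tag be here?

NOUN

Candidates per position — 1:zraam {NOUN,VERB}; 2:vraslal {ADV,VERB}; 3:zraam {NOUN,VERB}; 4:vraslal {ADV,VERB}; 5:kraux {NOUN,ADV}; 6:drogaimi {ADV,NOUN}; 7:gaubrei {VERB}; 8:gaubrei {VERB}; 9:gaubrei {VERB}.
If word 1 were VERB, no tagging could satisfy rule 3; so word 1 is NOUN.
If word 2 were ADV, no tagging could satisfy rule 5; so word 2 is VERB.
If word 3 were NOUN, no tagging could satisfy rule 4; so word 3 is VERB.
Position 6: the remaining choice is settled jointly with positions 4, 5 — only NOUN at position 6 is part of a tagging that satisfies every rule.
So the tagging must be: NOUN VERB VERB VERB ADV NOUN VERB VERB VERB.
Checking: rule 1 ✓; rule 2 ✓; rule 3 ✓; rule 4 ✓; rule 5 ✓.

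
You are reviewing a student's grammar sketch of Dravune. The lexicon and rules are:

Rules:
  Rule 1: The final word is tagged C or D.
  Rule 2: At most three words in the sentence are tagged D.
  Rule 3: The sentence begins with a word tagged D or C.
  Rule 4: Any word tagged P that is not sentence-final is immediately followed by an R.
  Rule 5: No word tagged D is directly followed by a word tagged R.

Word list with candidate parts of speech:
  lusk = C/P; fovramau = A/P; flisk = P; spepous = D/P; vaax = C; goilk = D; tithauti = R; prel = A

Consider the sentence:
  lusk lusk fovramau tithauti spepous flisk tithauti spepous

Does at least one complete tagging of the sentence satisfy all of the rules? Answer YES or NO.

YES

Candidates per position — 1:lusk {C,P}; 2:lusk {C,P}; 3:fovramau {A,P}; 4:tithauti {R}; 5:spepous {D,P}; 6:flisk {P}; 7:tithauti {R}; 8:spepous {D,P}.
One satisfying assignment: C C P R D P R D.
Verifying each rule — rule 1 satisfied; rule 2 satisfied; rule 3 satisfied; rule 4 satisfied; rule 5 satisfied.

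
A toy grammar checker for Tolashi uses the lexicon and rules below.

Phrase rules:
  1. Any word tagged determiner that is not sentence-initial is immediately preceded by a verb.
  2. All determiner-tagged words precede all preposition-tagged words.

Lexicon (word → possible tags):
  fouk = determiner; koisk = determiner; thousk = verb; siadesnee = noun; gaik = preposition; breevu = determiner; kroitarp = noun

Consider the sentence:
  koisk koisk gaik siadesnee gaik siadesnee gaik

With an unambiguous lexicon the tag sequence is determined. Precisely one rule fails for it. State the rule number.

Fixed tagging: determiner determiner preposition noun preposition noun preposition.
Rule check: R1 violated, R2 holds.
Only rule 1 fails.

1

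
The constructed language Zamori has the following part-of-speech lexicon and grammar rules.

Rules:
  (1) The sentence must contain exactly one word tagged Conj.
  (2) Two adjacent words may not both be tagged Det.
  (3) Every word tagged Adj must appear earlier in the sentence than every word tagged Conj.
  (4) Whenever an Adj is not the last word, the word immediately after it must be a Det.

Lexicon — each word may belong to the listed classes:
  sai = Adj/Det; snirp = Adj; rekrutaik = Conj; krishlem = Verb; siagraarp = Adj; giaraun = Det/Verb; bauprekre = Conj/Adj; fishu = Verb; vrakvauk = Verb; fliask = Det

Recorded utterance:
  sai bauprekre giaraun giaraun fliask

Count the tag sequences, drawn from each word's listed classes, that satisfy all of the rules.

Candidates per position — 1:sai {Adj,Det}; 2:bauprekre {Conj,Adj}; 3:giaraun {Det,Verb}; 4:giaraun {Det,Verb}; 5:fliask {Det}.
There are 16 candidate sequences in total.
The sequences that satisfy every rule: Det Conj Det Verb Det; Det Conj Verb Verb Det.
Count = 2.

2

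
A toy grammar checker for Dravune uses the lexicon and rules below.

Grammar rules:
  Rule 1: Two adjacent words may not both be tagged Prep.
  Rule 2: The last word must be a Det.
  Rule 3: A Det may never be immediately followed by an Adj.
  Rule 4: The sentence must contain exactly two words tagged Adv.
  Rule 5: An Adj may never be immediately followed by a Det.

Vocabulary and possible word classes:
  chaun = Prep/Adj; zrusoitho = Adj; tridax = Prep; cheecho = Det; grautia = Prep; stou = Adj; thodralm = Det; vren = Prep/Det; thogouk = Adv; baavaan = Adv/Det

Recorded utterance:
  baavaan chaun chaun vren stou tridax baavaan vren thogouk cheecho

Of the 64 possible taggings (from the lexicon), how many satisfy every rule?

Candidates per position — 1:baavaan {Adv,Det}; 2:chaun {Prep,Adj}; 3:chaun {Prep,Adj}; 4:vren {Prep,Det}; 5:stou {Adj}; 6:tridax {Prep}; 7:baavaan {Adv,Det}; 8:vren {Prep,Det}; 9:thogouk {Adv}; 10:cheecho {Det}.
There are 64 candidate sequences in total.
Checking each against the rules leaves 6 sequences.
Count = 6.

6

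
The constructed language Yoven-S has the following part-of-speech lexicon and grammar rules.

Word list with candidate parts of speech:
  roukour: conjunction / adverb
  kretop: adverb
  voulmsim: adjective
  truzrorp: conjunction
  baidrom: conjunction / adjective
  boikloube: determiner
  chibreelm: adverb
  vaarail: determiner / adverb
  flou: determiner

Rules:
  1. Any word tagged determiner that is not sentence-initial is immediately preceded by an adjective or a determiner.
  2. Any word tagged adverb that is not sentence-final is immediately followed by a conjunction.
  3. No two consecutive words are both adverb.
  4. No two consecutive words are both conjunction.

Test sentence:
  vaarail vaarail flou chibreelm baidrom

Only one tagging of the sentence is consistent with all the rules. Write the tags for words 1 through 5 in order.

determiner determiner determiner adverb conjunction

Candidates per position — 1:vaarail {determiner,adverb}; 2:vaarail {determiner,adverb}; 3:flou {determiner}; 4:chibreelm {adverb}; 5:baidrom {conjunction,adjective}.
If word 1 were adverb, no tagging could satisfy rule 1; so word 1 is determiner.
If word 2 were adverb, no tagging could satisfy rule 1; so word 2 is determiner.
If word 5 were adjective, no tagging could satisfy rule 2; so word 5 is conjunction.
So the tagging must be: determiner determiner determiner adverb conjunction.
Checking: rule 1 holds; rule 2 holds; rule 3 holds; rule 4 holds.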